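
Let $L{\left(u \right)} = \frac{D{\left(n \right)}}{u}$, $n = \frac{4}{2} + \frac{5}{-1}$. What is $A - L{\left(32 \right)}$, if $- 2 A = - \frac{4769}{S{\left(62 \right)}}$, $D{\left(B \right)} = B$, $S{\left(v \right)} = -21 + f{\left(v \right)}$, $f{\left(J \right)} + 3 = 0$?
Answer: $- \frac{9529}{96} \approx -99.26$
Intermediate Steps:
$n = -3$ ($n = 4 \cdot \frac{1}{2} + 5 \left(-1\right) = 2 - 5 = -3$)
$f{\left(J \right)} = -3$ ($f{\left(J \right)} = -3 + 0 = -3$)
$S{\left(v \right)} = -24$ ($S{\left(v \right)} = -21 - 3 = -24$)
$A = - \frac{4769}{48}$ ($A = - \frac{\left(-4769\right) \frac{1}{-24}}{2} = - \frac{\left(-4769\right) \left(- \frac{1}{24}\right)}{2} = \left(- \frac{1}{2}\right) \frac{4769}{24} = - \frac{4769}{48} \approx -99.354$)
$L{\left(u \right)} = - \frac{3}{u}$
$A - L{\left(32 \right)} = - \frac{4769}{48} - - \frac{3}{32} = - \frac{4769}{48} + \frac{3}{32} = - \frac{9529}{96}$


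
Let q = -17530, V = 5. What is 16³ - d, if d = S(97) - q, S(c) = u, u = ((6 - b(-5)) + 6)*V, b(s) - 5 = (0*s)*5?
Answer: -13469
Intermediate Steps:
b(s) = 5 (b(s) = 5 + (0*s)*5 = 5 + 0*5 = 5 + 0 = 5)
u = 35 (u = ((6 - 1*5) + 6)*5 = ((6 - 5) + 6)*5 = (1 + 6)*5 = 7*5 = 35)
S(c) = 35
d = 17565 (d = 35 - 1*(-17530) = 35 + 17530 = 17565)
16³ - d = 16³ - 1*17565 = 4096 - 17565 = -13469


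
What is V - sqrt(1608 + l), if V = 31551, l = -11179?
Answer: 31551 - I*sqrt(9571) ≈ 31551.0 - 97.832*I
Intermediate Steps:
V - sqrt(1608 + l) = 31551 - sqrt(1608 - 11179) = 31551 - sqrt(-9571) = 31551 - I*sqrt(9571)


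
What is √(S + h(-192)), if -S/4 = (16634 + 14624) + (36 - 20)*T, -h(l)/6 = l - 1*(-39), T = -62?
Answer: I*√120146 ≈ 346.62*I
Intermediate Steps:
h(l) = -234 - 6*l (h(l) = -6*(l - 1*(-39)) = -6*(l + 39) = -6*(39 + l) = -234 - 6*l)
S = -121064 (S = -4*((16634 + 14624) + (36 - 20)*(-62)) = -4*(31258 + 16*(-62)) = -4*(31258 - 992) = -4*30266 = -121064)
√(S + h(-192)) = √(-121064 + (-234 - 6*(-192))) = √(-121064 + (-234 + 1152)) = √(-121064 + 918) = √(-120146) = I*√120146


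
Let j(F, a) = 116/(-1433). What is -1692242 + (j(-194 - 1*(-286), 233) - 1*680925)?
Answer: -3400748427/1433 ≈ -2.3732e+6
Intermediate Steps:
j(F, a) = -116/1433 (j(F, a) = 116*(-1/1433) = -116/1433)
-1692242 + (j(-194 - 1*(-286), 233) - 1*680925) = -1692242 + (-116/1433 - 1*680925) = -1692242 + (-116/1433 - 680925) = -1692242 - 975765641/1433 = -3400748427/1433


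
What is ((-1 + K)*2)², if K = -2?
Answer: 36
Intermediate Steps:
((-1 + K)*2)² = ((-1 - 2)*2)² = (-3*2)² = (-6)² = 36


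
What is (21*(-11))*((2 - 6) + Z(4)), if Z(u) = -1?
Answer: 1155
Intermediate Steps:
(21*(-11))*((2 - 6) + Z(4)) = (21*(-11))*((2 - 6) - 1) = -231*(-4 - 1) = -231*(-5) = 1155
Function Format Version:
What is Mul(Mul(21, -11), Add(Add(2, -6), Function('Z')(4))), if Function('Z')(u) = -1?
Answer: 1155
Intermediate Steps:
Mul(Mul(21, -11), Add(Add(2, -6), Function('Z')(4))) = Mul(Mul(21, -11), Add(Add(2, -6), -1)) = Mul(-231, Add(-4, -1)) = Mul(-231, -5) = 1155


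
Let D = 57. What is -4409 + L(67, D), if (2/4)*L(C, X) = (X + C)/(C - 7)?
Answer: -66073/15 ≈ -4404.9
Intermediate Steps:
L(C, X) = 2*(C + X)/(-7 + C) (L(C, X) = 2*((X + C)/(C - 7)) = 2*((C + X)/(-7 + C)) = 2*(C + X)/(-7 + C))
-4409 + L(67, D) = -4409 + 2*(67 + 57)/(-7 + 67) = -4409 + 2*124/60 = -4409 + 2*(1/60)*124 = -4409 + 62/15 = -66073/15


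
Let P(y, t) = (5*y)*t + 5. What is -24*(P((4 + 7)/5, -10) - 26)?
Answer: 3144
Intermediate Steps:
P(y, t) = 5 + 5*t*y (P(y, t) = 5*t*y + 5 = 5 + 5*t*y)
-24*(P((4 + 7)/5, -10) - 26) = -24*((5 + 5*(-10)*((4 + 7)/5)) - 26) = -24*((5 + 5*(-10)*(11*(1/5))) - 26) = -24*((5 + 5*(-10)*(11/5)) - 26) = -24*((5 - 110) - 26) = -24*(-105 - 26) = -24*(-131) = -1*(-3144) = 3144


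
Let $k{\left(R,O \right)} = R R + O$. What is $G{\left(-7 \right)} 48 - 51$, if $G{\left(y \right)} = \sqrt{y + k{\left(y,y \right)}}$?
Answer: $-51 + 48 \sqrt{35} \approx 232.97$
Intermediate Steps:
$k{\left(R,O \right)} = O + R^{2}$ ($k{\left(R,O \right)} = R^{2} + O = O + R^{2}$)
$G{\left(y \right)} = \sqrt{y^{2} + 2 y}$ ($G{\left(y \right)} = \sqrt{y + \left(y + y^{2}\right)} = \sqrt{y^{2} + 2 y}$)
$G{\left(-7 \right)} 48 - 51 = \sqrt{- 7 \left(2 - 7\right)} 48 - 51 = \sqrt{\left(-7\right) \left(-5\right)} 48 - 51 = \sqrt{35} \cdot 48 - 51 = 48 \sqrt{35} - 51 = -51 + 48 \sqrt{35}$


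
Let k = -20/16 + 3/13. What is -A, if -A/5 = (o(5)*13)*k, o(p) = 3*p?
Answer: -3975/4 ≈ -993.75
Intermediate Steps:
k = -53/52 (k = -20*1/16 + 3*(1/13) = -5/4 + 3/13 = -53/52 ≈ -1.0192)
A = 3975/4 (A = -5*(3*5)*13*(-53)/52 = -5*15*13*(-53)/52 = -975*(-53)/52 = -5*(-795/4) = 3975/4 ≈ 993.75)
-A = -1*3975/4 = -3975/4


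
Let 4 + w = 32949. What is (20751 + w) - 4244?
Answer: 49452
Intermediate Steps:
w = 32945 (w = -4 + 32949 = 32945)
(20751 + w) - 4244 = (20751 + 32945) - 4244 = 53696 - 4244 = 49452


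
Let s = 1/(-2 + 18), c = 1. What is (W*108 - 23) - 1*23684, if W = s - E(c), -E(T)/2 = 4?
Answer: -91345/4 ≈ -22836.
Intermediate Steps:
E(T) = -8 (E(T) = -2*4 = -8)
s = 1/16 ≈ 0.062500
W = 129/16 (W = 1/16 - 1*(-8) = 1/16 + 8 = 129/16 ≈ 8.0625)
(W*108 - 23) - 1*23684 = ((129/16)*108 - 23) - 1*23684 = (3483/4 - 23) - 23684 = 3391/4 - 23684 = -91345/4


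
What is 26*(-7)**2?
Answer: 1274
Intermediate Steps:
26*(-7)**2 = 26*49 = 1274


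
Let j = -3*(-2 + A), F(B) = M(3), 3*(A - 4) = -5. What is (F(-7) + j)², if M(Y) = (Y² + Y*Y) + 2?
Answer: 361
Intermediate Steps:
A = 7/3 (A = 4 + (⅓)*(-5) = 4 - 5/3 = 7/3 ≈ 2.3333)
M(Y) = 2 + 2*Y² (M(Y) = (Y² + Y²) + 2 = 2*Y² + 2 = 2 + 2*Y²)
F(B) = 20 (F(B) = 2 + 2*3² = 2 + 2*9 = 2 + 18 = 20)
j = -1 (j = -3*(-2 + 7/3) = -3*⅓ = -1)
(F(-7) + j)² = (20 - 1)² = 19² = 361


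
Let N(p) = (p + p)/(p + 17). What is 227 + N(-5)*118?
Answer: 386/3 ≈ 128.67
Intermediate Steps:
N(p) = 2*p/(17 + p) (N(p) = (2*p)/(17 + p) = 2*p/(17 + p))
227 + N(-5)*118 = 227 + (2*(-5)/(17 - 5))*118 = 227 + (2*(-5)/12)*118 = 227 + (2*(-5)*(1/12))*118 = 227 - ⅚*118 = 227 - 295/3 = 386/3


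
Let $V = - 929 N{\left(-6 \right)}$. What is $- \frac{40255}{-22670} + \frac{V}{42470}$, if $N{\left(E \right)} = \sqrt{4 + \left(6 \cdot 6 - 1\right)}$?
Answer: $\frac{8051}{4534} - \frac{929 \sqrt{39}}{42470} \approx 1.6391$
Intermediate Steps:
$N{\left(E \right)} = \sqrt{39}$ ($N{\left(E \right)} = \sqrt{4 + \left(36 - 1\right)} = \sqrt{4 + 35} = \sqrt{39}$)
$V = - 929 \sqrt{39} \approx -5801.6$
$- \frac{40255}{-22670} + \frac{V}{42470} = - \frac{40255}{-22670} + \frac{\left(-929\right) \sqrt{39}}{42470} = \left(-40255\right) \left(- \frac{1}{22670}\right) + - 929 \sqrt{39} \cdot \frac{1}{42470} = \frac{8051}{4534} - \frac{929 \sqrt{39}}{42470}$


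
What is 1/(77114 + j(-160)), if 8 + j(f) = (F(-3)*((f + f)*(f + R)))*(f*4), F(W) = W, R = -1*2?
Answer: 1/99609906 ≈ 1.0039e-8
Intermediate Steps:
R = -2
j(f) = -8 - 24*f²*(-2 + f) (j(f) = -8 + (-3*(f + f)*(f - 2))*(f*4) = -8 + (-3*2*f*(-2 + f))*(4*f) = -8 + (-6*f*(-2 + f))*(4*f) = -8 - 24*f²*(-2 + f))
1/(77114 + j(-160)) = 1/(77114 + (-8 - 24*(-160)³ + 48*(-160)²)) = 1/(77114 + (-8 - 24*(-4096000) + 48*25600)) = 1/(77114 + (-8 + 98304000 + 1228800)) = 1/(77114 + 99532792) = 1/99609906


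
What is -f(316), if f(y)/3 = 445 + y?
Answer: -2283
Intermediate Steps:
f(y) = 1335 + 3*y (f(y) = 3*(445 + y) = 1335 + 3*y)
-f(316) = -(1335 + 3*316) = -(1335 + 948) = -1*2283 = -2283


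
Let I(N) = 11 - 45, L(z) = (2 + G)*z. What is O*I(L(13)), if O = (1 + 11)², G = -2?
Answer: -4896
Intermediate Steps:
O = 144 (O = 12² = 144)
L(z) = 0 (L(z) = (2 - 2)*z = 0*z = 0)
I(N) = -34
O*I(L(13)) = 144*(-34) = -4896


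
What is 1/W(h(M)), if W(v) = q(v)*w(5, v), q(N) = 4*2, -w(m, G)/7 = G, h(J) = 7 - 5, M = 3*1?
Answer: -1/112 ≈ -0.0089286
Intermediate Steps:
M = 3
h(J) = 2
w(m, G) = -7*G
q(N) = 8
W(v) = -56*v (W(v) = 8*(-7*v) = -56*v)
1/W(h(M)) = 1/(-56*2) = 1/(-112) = -1/112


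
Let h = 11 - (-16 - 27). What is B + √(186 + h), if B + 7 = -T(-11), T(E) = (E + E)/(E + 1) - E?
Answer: -101/5 + 4*√15 ≈ -4.7081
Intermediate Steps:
h = 54 (h = 11 - 1*(-43) = 11 + 43 = 54)
T(E) = -E + 2*E/(1 + E) (T(E) = (2*E)/(1 + E) - E = 2*E/(1 + E) - E = -E + 2*E/(1 + E))
B = -101/5 (B = -7 - (-11)*(1 - 1*(-11))/(1 - 11) = -7 - (-11)*(1 + 11)/(-10) = -7 - (-11)*(-1)*12/10 = -7 - 1*66/5 = -7 - 66/5 = -101/5 ≈ -20.200)
B + √(186 + h) = -101/5 + √(186 + 54) = -101/5 + √240 = -101/5 + 4*√15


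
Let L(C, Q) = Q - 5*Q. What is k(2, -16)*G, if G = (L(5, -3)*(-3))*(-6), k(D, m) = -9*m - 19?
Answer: 27000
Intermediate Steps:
L(C, Q) = -4*Q
k(D, m) = -19 - 9*m
G = 216 (G = (-4*(-3)*(-3))*(-6) = (12*(-3))*(-6) = -36*(-6) = 216)
k(2, -16)*G = (-19 - 9*(-16))*216 = (-19 + 144)*216 = 125*216 = 27000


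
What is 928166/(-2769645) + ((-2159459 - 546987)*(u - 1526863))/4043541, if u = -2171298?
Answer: 3080113492652675896/1244352568105 ≈ 2.4753e+6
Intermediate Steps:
928166/(-2769645) + ((-2159459 - 546987)*(u - 1526863))/4043541 = 928166/(-2769645) + ((-2159459 - 546987)*(-2171298 - 1526863))/4043541 = 928166*(-1/2769645) - 2706446*(-3698161)*(1/4043541) = -928166/2769645 + 10008873045806*(1/4043541) = -928166/2769645 + 10008873045806/4043541 = 3080113492652675896/1244352568105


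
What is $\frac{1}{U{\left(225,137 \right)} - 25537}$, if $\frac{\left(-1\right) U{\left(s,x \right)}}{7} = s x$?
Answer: $- \frac{1}{241312} \approx -4.144 \cdot 10^{-6}$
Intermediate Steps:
$U{\left(s,x \right)} = - 7 s x$
$\frac{1}{U{\left(225,137 \right)} - 25537} = \frac{1}{\left(-7\right) 225 \cdot 137 - 25537} = \frac{1}{-215775 - 25537} = \frac{1}{-241312} = - \frac{1}{241312}$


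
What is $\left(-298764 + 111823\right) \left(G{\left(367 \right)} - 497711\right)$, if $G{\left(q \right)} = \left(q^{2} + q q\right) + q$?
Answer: $42616192006$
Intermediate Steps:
$G{\left(q \right)} = q + 2 q^{2}$ ($G{\left(q \right)} = \left(q^{2} + q^{2}\right) + q = 2 q^{2} + q = q + 2 q^{2}$)
$\left(-298764 + 111823\right) \left(G{\left(367 \right)} - 497711\right) = \left(-298764 + 111823\right) \left(367 \left(1 + 2 \cdot 367\right) - 497711\right) = - 186941 \left(367 \left(1 + 734\right) - 497711\right) = - 186941 \left(367 \cdot 735 - 497711\right) = - 186941 \left(269745 - 497711\right) = \left(-186941\right) \left(-227966\right) = 42616192006$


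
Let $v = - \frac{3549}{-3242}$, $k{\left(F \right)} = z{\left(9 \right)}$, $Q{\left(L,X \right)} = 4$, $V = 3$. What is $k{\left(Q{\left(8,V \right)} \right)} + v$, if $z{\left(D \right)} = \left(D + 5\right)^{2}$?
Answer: $\frac{638981}{3242} \approx 197.09$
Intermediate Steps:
$z{\left(D \right)} = \left(5 + D\right)^{2}$
$k{\left(F \right)} = 196$ ($k{\left(F \right)} = \left(5 + 9\right)^{2} = 14^{2} = 196$)
$v = \frac{3549}{3242}$ ($v = \left(-3549\right) \left(- \frac{1}{3242}\right) = \frac{3549}{3242} \approx 1.0947$)
$k{\left(Q{\left(8,V \right)} \right)} + v = 196 + \frac{3549}{3242} = \frac{638981}{3242}$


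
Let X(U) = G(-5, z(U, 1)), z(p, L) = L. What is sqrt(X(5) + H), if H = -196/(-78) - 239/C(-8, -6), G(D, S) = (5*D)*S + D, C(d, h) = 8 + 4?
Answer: I*sqrt(32045)/26 ≈ 6.885*I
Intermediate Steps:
C(d, h) = 12
G(D, S) = D + 5*D*S (G(D, S) = 5*D*S + D = D + 5*D*S)
X(U) = -30 (X(U) = -5*(1 + 5*1) = -5*(1 + 5) = -5*6 = -30)
H = -905/52 (H = -196/(-78) - 239/12 = -196*(-1/78) - 239*1/12 = 98/39 - 239/12 = -905/52 ≈ -17.404)
sqrt(X(5) + H) = sqrt(-30 - 905/52) = sqrt(-2465/52) = I*sqrt(32045)/26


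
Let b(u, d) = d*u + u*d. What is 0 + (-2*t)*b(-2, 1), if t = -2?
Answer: -16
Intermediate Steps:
b(u, d) = 2*d*u (b(u, d) = d*u + d*u = 2*d*u)
0 + (-2*t)*b(-2, 1) = 0 + (-2*(-2))*(2*1*(-2)) = 0 + 4*(-4) = 0 - 16 = -16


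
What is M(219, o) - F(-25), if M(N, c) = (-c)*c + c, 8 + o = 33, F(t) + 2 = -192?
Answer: -406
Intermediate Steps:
F(t) = -194 (F(t) = -2 - 192 = -194)
o = 25 (o = -8 + 33 = 25)
M(N, c) = c - c² (M(N, c) = -c² + c = c - c²)
M(219, o) - F(-25) = 25*(1 - 1*25) - 1*(-194) = 25*(1 - 25) + 194 = 25*(-24) + 194 = -600 + 194 = -406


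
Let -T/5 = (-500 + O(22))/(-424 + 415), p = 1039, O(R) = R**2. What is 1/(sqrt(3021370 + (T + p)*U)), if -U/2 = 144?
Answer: sqrt(2724698)/2724698 ≈ 0.00060582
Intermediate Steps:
U = -288 (U = -2*144 = -288)
T = -80/9 (T = -5*(-500 + 22**2)/(-424 + 415) = -5*(-500 + 484)/(-9) = -(-80)*(-1)/9 = -5*16/9 = -80/9 ≈ -8.8889)
1/(sqrt(3021370 + (T + p)*U)) = 1/(sqrt(3021370 + (-80/9 + 1039)*(-288))) = 1/(sqrt(3021370 + (9271/9)*(-288))) = 1/(sqrt(3021370 - 296672)) = 1/(sqrt(2724698)) = sqrt(2724698)/2724698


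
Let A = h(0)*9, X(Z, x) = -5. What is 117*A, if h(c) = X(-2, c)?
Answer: -5265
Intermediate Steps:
h(c) = -5
A = -45 (A = -5*9 = -45)
117*A = 117*(-45) = -5265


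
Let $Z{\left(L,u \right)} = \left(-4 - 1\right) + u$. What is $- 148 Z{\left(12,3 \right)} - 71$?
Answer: $225$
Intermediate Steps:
$Z{\left(L,u \right)} = -5 + u$
$- 148 Z{\left(12,3 \right)} - 71 = - 148 \left(-5 + 3\right) - 71 = \left(-148\right) \left(-2\right) - 71 = 296 - 71 = 225$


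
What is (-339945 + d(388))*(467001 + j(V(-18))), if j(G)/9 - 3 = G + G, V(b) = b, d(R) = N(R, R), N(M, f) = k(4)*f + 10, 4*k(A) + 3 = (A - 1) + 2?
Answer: -158558483664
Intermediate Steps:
k(A) = -½ + A/4 (k(A) = -¾ + ((A - 1) + 2)/4 = -¾ + ((-1 + A) + 2)/4 = -¾ + (1 + A)/4 = -¾ + (¼ + A/4) = -½ + A/4)
N(M, f) = 10 + f/2 (N(M, f) = (-½ + (¼)*4)*f + 10 = (-½ + 1)*f + 10 = f/2 + 10 = 10 + f/2)
d(R) = 10 + R/2
j(G) = 27 + 18*G (j(G) = 27 + 9*(G + G) = 27 + 9*(2*G) = 27 + 18*G)
(-339945 + d(388))*(467001 + j(V(-18))) = (-339945 + (10 + (½)*388))*(467001 + (27 + 18*(-18))) = (-339945 + (10 + 194))*(467001 + (27 - 324)) = (-339945 + 204)*(467001 - 297) = -339741*466704 = -158558483664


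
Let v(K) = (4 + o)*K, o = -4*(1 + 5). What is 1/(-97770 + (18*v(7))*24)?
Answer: -1/158250 ≈ -6.3191e-6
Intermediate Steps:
o = -24 (o = -4*6 = -24)
v(K) = -20*K (v(K) = (4 - 24)*K = -20*K)
1/(-97770 + (18*v(7))*24) = 1/(-97770 + (18*(-20*7))*24) = 1/(-97770 + (18*(-140))*24) = 1/(-97770 - 2520*24) = 1/(-97770 - 60480) = 1/(-158250) = -1/158250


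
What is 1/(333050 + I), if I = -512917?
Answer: -1/179867 ≈ -5.5597e-6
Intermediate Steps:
1/(333050 + I) = 1/(333050 - 512917) = 1/(-179867) = -1/179867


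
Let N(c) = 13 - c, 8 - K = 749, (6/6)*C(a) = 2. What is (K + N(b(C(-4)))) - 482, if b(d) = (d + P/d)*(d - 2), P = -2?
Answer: -1210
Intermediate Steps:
C(a) = 2
K = -741 (K = 8 - 1*749 = 8 - 749 = -741)
b(d) = (-2 + d)*(d - 2/d) (b(d) = (d - 2/d)*(d - 2) = (d - 2/d)*(-2 + d) = (-2 + d)*(d - 2/d))
(K + N(b(C(-4)))) - 482 = (-741 + (13 - (-2 + 2**2 - 2*2 + 4/2))) - 482 = (-741 + (13 - (-2 + 4 - 4 + 4*(1/2)))) - 482 = (-741 + (13 - (-2 + 4 - 4 + 2))) - 482 = (-741 + (13 - 1*0)) - 482 = (-741 + (13 + 0)) - 482 = (-741 + 13) - 482 = -728 - 482 = -1210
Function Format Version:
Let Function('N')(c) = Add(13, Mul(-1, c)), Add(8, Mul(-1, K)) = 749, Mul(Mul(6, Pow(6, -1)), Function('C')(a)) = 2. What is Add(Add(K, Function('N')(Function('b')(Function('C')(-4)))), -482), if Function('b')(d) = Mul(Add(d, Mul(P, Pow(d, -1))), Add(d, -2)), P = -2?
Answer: -1210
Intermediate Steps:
Function('C')(a) = 2
K = -741 (K = Add(8, Mul(-1, 749)) = Add(8, -749) = -741)
Function('b')(d) = Mul(Add(-2, d), Add(d, Mul(-2, Pow(d, -1)))) (Function('b')(d) = Mul(Add(d, Mul(-2, Pow(d, -1))), Add(d, -2)) = Mul(Add(d, Mul(-2, Pow(d, -1))), Add(-2, d)) = Mul(Add(-2, d), Add(d, Mul(-2, Pow(d, -1)))))
Add(Add(K, Function('N')(Function('b')(Function('C')(-4)))), -482) = Add(Add(-741, Add(13, Mul(-1, Add(-2, Pow(2, 2), Mul(-2, 2), Mul(4, Pow(2, -1)))))), -482) = Add(Add(-741, Add(13, Mul(-1, Add(-2, 4, -4, Mul(4, Rational(1, 2)))))), -482) = Add(Add(-741, Add(13, Mul(-1, Add(-2, 4, -4, 2)))), -482) = Add(Add(-741, Add(13, Mul(-1, 0))), -482) = Add(Add(-741, Add(13, 0)), -482) = Add(Add(-741, 13), -482) = Add(-728, -482) = -1210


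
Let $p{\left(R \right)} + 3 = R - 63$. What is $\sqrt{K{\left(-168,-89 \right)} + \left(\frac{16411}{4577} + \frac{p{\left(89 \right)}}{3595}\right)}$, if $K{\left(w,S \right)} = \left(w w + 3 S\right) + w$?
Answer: $\frac{7 \sqrt{153565120611489685}}{16454315} \approx 166.71$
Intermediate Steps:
$p{\left(R \right)} = -66 + R$ ($p{\left(R \right)} = -3 + \left(R - 63\right) = -3 + \left(-63 + R\right) = -66 + R$)
$K{\left(w,S \right)} = w + w^{2} + 3 S$ ($K{\left(w,S \right)} = \left(w^{2} + 3 S\right) + w = w + w^{2} + 3 S$)
$\sqrt{K{\left(-168,-89 \right)} + \left(\frac{16411}{4577} + \frac{p{\left(89 \right)}}{3595}\right)} = \sqrt{\left(-168 + \left(-168\right)^{2} + 3 \left(-89\right)\right) + \left(\frac{16411}{4577} + \frac{-66 + 89}{3595}\right)} = \sqrt{\left(-168 + 28224 - 267\right) + \left(16411 \cdot \frac{1}{4577} + 23 \cdot \frac{1}{3595}\right)} = \sqrt{27789 + \left(\frac{16411}{4577} + \frac{23}{3595}\right)} = \sqrt{27789 + \frac{59102816}{16454315}} = \sqrt{\frac{457308062351}{16454315}} = \frac{7 \sqrt{153565120611489685}}{16454315}$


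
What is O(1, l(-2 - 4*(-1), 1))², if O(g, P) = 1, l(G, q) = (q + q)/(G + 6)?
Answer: 1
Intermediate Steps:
l(G, q) = 2*q/(6 + G) (l(G, q) = (2*q)/(6 + G) = 2*q/(6 + G))
O(1, l(-2 - 4*(-1), 1))² = 1² = 1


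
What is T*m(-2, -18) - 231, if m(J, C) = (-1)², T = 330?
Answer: 99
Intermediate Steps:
m(J, C) = 1
T*m(-2, -18) - 231 = 330*1 - 231 = 330 - 231 = 99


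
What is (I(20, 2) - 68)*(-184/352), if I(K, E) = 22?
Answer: 529/22 ≈ 24.045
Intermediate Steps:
(I(20, 2) - 68)*(-184/352) = (22 - 68)*(-184/352) = -(-8464)/352 = -46*(-23/44) = 529/22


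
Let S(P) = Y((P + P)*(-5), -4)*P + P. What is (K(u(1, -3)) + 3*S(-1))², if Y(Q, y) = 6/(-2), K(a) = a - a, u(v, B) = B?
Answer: 36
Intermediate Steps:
K(a) = 0
Y(Q, y) = -3 (Y(Q, y) = 6*(-½) = -3)
S(P) = -2*P (S(P) = -3*P + P = -2*P)
(K(u(1, -3)) + 3*S(-1))² = (0 + 3*(-2*(-1)))² = (0 + 3*2)² = (0 + 6)² = 6² = 36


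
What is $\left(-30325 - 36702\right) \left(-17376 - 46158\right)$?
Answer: $4258493418$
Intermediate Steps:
$\left(-30325 - 36702\right) \left(-17376 - 46158\right) = \left(-67027\right) \left(-63534\right) = 4258493418$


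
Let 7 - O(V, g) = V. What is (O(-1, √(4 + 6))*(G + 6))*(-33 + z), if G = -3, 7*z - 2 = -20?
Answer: -5976/7 ≈ -853.71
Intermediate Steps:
z = -18/7 (z = 2/7 + (⅐)*(-20) = 2/7 - 20/7 = -18/7 ≈ -2.5714)
O(V, g) = 7 - V
(O(-1, √(4 + 6))*(G + 6))*(-33 + z) = ((7 - 1*(-1))*(-3 + 6))*(-33 - 18/7) = ((7 + 1)*3)*(-249/7) = (8*3)*(-249/7) = 24*(-249/7) = -5976/7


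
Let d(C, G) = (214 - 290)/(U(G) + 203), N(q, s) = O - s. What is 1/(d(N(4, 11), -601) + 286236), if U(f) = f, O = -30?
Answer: 199/56961002 ≈ 3.4936e-6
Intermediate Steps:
N(q, s) = -30 - s
d(C, G) = -76/(203 + G) (d(C, G) = (214 - 290)/(G + 203) = -76/(203 + G))
1/(d(N(4, 11), -601) + 286236) = 1/(-76/(203 - 601) + 286236) = 1/(-76/(-398) + 286236) = 1/(-76*(-1/398) + 286236) = 1/(38/199 + 286236) = 1/(56961002/199) = 199/56961002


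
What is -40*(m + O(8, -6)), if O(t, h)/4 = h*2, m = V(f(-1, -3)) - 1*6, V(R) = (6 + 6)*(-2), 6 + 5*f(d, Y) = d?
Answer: 3120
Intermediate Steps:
f(d, Y) = -6/5 + d/5
V(R) = -24 (V(R) = 12*(-2) = -24)
m = -30 (m = -24 - 1*6 = -24 - 6 = -30)
O(t, h) = 8*h (O(t, h) = 4*(h*2) = 4*(2*h) = 8*h)
-40*(m + O(8, -6)) = -40*(-30 + 8*(-6)) = -40*(-30 - 48) = -40*(-78) = 3120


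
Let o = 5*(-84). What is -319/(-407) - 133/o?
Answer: 2443/2220 ≈ 1.1005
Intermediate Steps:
o = -420
-319/(-407) - 133/o = -319/(-407) - 133/(-420) = -319*(-1/407) - 133*(-1/420) = 29/37 + 19/60 = 2443/2220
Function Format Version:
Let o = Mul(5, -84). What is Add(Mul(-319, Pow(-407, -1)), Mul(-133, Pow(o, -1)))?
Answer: Rational(2443, 2220) ≈ 1.1005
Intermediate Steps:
o = -420
Add(Mul(-319, Pow(-407, -1)), Mul(-133, Pow(o, -1))) = Add(Mul(-319, Pow(-407, -1)), Mul(-133, Pow(-420, -1))) = Add(Mul(-319, Rational(-1, 407)), Mul(-133, Rational(-1, 420))) = Add(Rational(29, 37), Rational(19, 60)) = Rational(2443, 2220)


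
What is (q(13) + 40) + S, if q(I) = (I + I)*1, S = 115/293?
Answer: 19453/293 ≈ 66.392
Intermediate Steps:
S = 115/293 (S = 115*(1/293) = 115/293 ≈ 0.39249)
q(I) = 2*I (q(I) = (2*I)*1 = 2*I)
(q(13) + 40) + S = (2*13 + 40) + 115/293 = (26 + 40) + 115/293 = 66 + 115/293 = 19453/293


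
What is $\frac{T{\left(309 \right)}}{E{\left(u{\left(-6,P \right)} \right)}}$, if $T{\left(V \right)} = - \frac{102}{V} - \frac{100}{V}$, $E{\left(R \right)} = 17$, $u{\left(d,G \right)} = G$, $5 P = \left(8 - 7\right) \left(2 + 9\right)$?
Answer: $- \frac{202}{5253} \approx -0.038454$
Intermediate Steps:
$P = \frac{11}{5}$ ($P = \frac{\left(8 - 7\right) \left(2 + 9\right)}{5} = \frac{1 \cdot 11}{5} = \frac{1}{5} \cdot 11 = \frac{11}{5} \approx 2.2$)
$T{\left(V \right)} = - \frac{202}{V}$
$\frac{T{\left(309 \right)}}{E{\left(u{\left(-6,P \right)} \right)}} = \frac{\left(-202\right) \frac{1}{309}}{17} = \left(-202\right) \frac{1}{309} \cdot \frac{1}{17} = \left(- \frac{202}{309}\right) \frac{1}{17} = - \frac{202}{5253}$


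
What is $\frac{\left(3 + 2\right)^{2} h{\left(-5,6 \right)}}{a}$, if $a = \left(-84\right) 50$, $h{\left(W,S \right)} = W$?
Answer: $\frac{5}{168} \approx 0.029762$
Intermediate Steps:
$a = -4200$
$\frac{\left(3 + 2\right)^{2} h{\left(-5,6 \right)}}{a} = \frac{\left(3 + 2\right)^{2} \left(-5\right)}{-4200} = 5^{2} \left(-5\right) \left(- \frac{1}{4200}\right) = 25 \left(-5\right) \left(- \frac{1}{4200}\right) = \left(-125\right) \left(- \frac{1}{4200}\right) = \frac{5}{168}$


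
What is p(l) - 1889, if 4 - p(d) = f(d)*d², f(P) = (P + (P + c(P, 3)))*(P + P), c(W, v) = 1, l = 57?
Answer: -42596275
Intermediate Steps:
f(P) = 2*P*(1 + 2*P) (f(P) = (P + (P + 1))*(P + P) = (P + (1 + P))*(2*P) = (1 + 2*P)*(2*P) = 2*P*(1 + 2*P))
p(d) = 4 - 2*d³*(1 + 2*d) (p(d) = 4 - 2*d*(1 + 2*d)*d² = 4 - 2*d³*(1 + 2*d))
p(l) - 1889 = (4 - 4*57⁴ - 2*57³) - 1889 = (4 - 4*10556001 - 2*185193) - 1889 = (4 - 42224004 - 370386) - 1889 = -42594386 - 1889 = -42596275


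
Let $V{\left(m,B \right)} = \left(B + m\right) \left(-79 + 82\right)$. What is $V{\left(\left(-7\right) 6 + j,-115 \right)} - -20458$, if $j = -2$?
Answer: $19981$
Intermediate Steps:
$V{\left(m,B \right)} = 3 B + 3 m$ ($V{\left(m,B \right)} = \left(B + m\right) 3 = 3 B + 3 m$)
$V{\left(\left(-7\right) 6 + j,-115 \right)} - -20458 = \left(3 \left(-115\right) + 3 \left(\left(-7\right) 6 - 2\right)\right) - -20458 = \left(-345 + 3 \left(-42 - 2\right)\right) + 20458 = \left(-345 + 3 \left(-44\right)\right) + 20458 = \left(-345 - 132\right) + 20458 = -477 + 20458 = 19981$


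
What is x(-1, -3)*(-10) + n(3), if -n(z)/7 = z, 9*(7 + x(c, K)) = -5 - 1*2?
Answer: 511/9 ≈ 56.778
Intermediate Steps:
x(c, K) = -70/9 (x(c, K) = -7 + (-5 - 1*2)/9 = -7 + (-5 - 2)/9 = -7 + (⅑)*(-7) = -7 - 7/9 = -70/9)
n(z) = -7*z
x(-1, -3)*(-10) + n(3) = -70/9*(-10) - 7*3 = 700/9 - 21 = 511/9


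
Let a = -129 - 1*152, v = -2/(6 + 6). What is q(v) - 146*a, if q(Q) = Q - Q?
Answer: 41026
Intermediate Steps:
v = -⅙ (v = -2/12 = -2*1/12 = -⅙ ≈ -0.16667)
a = -281 (a = -129 - 152 = -281)
q(Q) = 0
q(v) - 146*a = 0 - 146*(-281) = 0 + 41026 = 41026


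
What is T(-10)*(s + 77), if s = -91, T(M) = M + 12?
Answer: -28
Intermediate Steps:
T(M) = 12 + M
T(-10)*(s + 77) = (12 - 10)*(-91 + 77) = 2*(-14) = -28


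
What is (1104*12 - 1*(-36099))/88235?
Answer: 49347/88235 ≈ 0.55927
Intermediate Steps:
(1104*12 - 1*(-36099))/88235 = (13248 + 36099)*(1/88235) = 49347*(1/88235) = 49347/88235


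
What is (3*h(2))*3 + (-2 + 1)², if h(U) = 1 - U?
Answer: -8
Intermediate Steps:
(3*h(2))*3 + (-2 + 1)² = (3*(1 - 1*2))*3 + (-2 + 1)² = (3*(1 - 2))*3 + (-1)² = (3*(-1))*3 + 1 = -3*3 + 1 = -9 + 1 = -8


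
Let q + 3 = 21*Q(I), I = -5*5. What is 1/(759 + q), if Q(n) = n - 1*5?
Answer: 1/126 ≈ 0.0079365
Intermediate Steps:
I = -25
Q(n) = -5 + n (Q(n) = n - 5 = -5 + n)
q = -633 (q = -3 + 21*(-5 - 25) = -3 + 21*(-30) = -3 - 630 = -633)
1/(759 + q) = 1/(759 - 633) = 1/126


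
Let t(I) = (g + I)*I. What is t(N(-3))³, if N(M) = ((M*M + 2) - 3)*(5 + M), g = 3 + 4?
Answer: 49836032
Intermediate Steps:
g = 7
N(M) = (-1 + M²)*(5 + M) (N(M) = ((M² + 2) - 3)*(5 + M) = ((2 + M²) - 3)*(5 + M) = (-1 + M²)*(5 + M))
t(I) = I*(7 + I) (t(I) = (7 + I)*I = I*(7 + I))
t(N(-3))³ = ((-5 + (-3)³ - 1*(-3) + 5*(-3)²)*(7 + (-5 + (-3)³ - 1*(-3) + 5*(-3)²)))³ = ((-5 - 27 + 3 + 5*9)*(7 + (-5 - 27 + 3 + 5*9)))³ = ((-5 - 27 + 3 + 45)*(7 + (-5 - 27 + 3 + 45)))³ = (16*(7 + 16))³ = (16*23)³ = 368³ = 49836032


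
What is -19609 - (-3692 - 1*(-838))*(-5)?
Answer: -33879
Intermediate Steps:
-19609 - (-3692 - 1*(-838))*(-5) = -19609 - (-3692 + 838)*(-5) = -19609 - (-2854)*(-5) = -19609 - 1*14270 = -19609 - 14270 = -33879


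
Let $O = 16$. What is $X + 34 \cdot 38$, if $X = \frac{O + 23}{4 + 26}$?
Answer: $\frac{12933}{10} \approx 1293.3$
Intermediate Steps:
$X = \frac{13}{10}$ ($X = \frac{16 + 23}{4 + 26} = \frac{39}{30} = 39 \cdot \frac{1}{30} = \frac{13}{10} \approx 1.3$)
$X + 34 \cdot 38 = \frac{13}{10} + 34 \cdot 38 = \frac{13}{10} + 1292 = \frac{12933}{10}$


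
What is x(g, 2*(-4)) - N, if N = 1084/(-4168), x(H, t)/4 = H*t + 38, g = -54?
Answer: 1959231/1042 ≈ 1880.3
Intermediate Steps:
x(H, t) = 152 + 4*H*t (x(H, t) = 4*(H*t + 38) = 4*(38 + H*t) = 152 + 4*H*t)
N = -271/1042 (N = 1084*(-1/4168) = -271/1042 ≈ -0.26008)
x(g, 2*(-4)) - N = (152 + 4*(-54)*(2*(-4))) - 1*(-271/1042) = (152 + 4*(-54)*(-8)) + 271/1042 = (152 + 1728) + 271/1042 = 1880 + 271/1042 = 1959231/1042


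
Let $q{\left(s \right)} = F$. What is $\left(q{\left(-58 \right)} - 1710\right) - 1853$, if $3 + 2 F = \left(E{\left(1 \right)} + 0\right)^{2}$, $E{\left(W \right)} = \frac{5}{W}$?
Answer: $-3552$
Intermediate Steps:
$F = 11$ ($F = - \frac{3}{2} + \frac{\left(\frac{5}{1} + 0\right)^{2}}{2} = - \frac{3}{2} + \frac{\left(5 \cdot 1 + 0\right)^{2}}{2} = - \frac{3}{2} + \frac{\left(5 + 0\right)^{2}}{2} = - \frac{3}{2} + \frac{5^{2}}{2} = - \frac{3}{2} + \frac{1}{2} \cdot 25 = - \frac{3}{2} + \frac{25}{2} = 11$)
$q{\left(s \right)} = 11$
$\left(q{\left(-58 \right)} - 1710\right) - 1853 = \left(11 - 1710\right) - 1853 = -1699 - 1853 = -3552$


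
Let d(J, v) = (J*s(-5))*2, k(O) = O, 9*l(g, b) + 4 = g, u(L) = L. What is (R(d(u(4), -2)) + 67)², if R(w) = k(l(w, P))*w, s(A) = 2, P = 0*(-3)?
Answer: 70225/9 ≈ 7802.8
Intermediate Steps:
P = 0
l(g, b) = -4/9 + g/9
d(J, v) = 4*J (d(J, v) = (J*2)*2 = (2*J)*2 = 4*J)
R(w) = w*(-4/9 + w/9) (R(w) = (-4/9 + w/9)*w = w*(-4/9 + w/9))
(R(d(u(4), -2)) + 67)² = ((4*4)*(-4 + 4*4)/9 + 67)² = ((⅑)*16*(-4 + 16) + 67)² = ((⅑)*16*12 + 67)² = (64/3 + 67)² = (265/3)² = 70225/9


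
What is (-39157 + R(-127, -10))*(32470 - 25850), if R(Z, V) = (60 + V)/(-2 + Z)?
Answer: -33439625860/129 ≈ -2.5922e+8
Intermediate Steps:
R(Z, V) = (60 + V)/(-2 + Z)
(-39157 + R(-127, -10))*(32470 - 25850) = (-39157 + (60 - 10)/(-2 - 127))*(32470 - 25850) = (-39157 + 50/(-129))*6620 = (-39157 - 1/129*50)*6620 = (-39157 - 50/129)*6620 = -5051303/129*6620 = -33439625860/129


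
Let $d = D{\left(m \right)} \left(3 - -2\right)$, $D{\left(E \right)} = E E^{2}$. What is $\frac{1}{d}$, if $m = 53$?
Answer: $\frac{1}{744385} \approx 1.3434 \cdot 10^{-6}$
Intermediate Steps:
$D{\left(E \right)} = E^{3}$
$d = 744385$ ($d = 53^{3} \left(3 - -2\right) = 148877 \left(3 + 2\right) = 148877 \cdot 5 = 744385$)
$\frac{1}{d} = \frac{1}{744385}$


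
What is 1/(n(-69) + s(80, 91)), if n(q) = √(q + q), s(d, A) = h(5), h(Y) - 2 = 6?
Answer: 4/101 - I*√138/202 ≈ 0.039604 - 0.058155*I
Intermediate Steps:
h(Y) = 8 (h(Y) = 2 + 6 = 8)
s(d, A) = 8
n(q) = √2*√q (n(q) = √(2*q) = √2*√q)
1/(n(-69) + s(80, 91)) = 1/(√2*√(-69) + 8) = 1/(√2*(I*√69) + 8) = 1/(I*√138 + 8) = 1/(8 + I*√138)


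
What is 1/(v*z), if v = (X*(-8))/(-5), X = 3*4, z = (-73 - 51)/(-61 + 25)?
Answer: 15/992 ≈ 0.015121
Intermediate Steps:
z = 31/9 (z = -124/(-36) = -124*(-1/36) = 31/9 ≈ 3.4444)
X = 12
v = 96/5 (v = (12*(-8))/(-5) = -96*(-⅕) = 96/5 ≈ 19.200)
1/(v*z) = 1/((96/5)*(31/9)) = 1/(992/15) = 15/992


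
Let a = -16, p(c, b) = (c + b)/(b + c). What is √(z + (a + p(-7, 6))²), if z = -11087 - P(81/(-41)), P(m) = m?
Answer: I*√18255701/41 ≈ 104.21*I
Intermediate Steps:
p(c, b) = 1 (p(c, b) = (b + c)/(b + c) = 1)
z = -454486/41 (z = -11087 - 81/(-41) = -11087 - 81*(-1)/41 = -11087 - 1*(-81/41) = -11087 + 81/41 = -454486/41 ≈ -11085.)
√(z + (a + p(-7, 6))²) = √(-454486/41 + (-16 + 1)²) = √(-454486/41 + (-15)²) = √(-454486/41 + 225) = √(-445261/41) = I*√18255701/41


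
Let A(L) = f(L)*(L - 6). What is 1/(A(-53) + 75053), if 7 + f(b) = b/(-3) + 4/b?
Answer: 159/11834071 ≈ 1.3436e-5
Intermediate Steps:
f(b) = -7 + 4/b - b/3 (f(b) = -7 + (b/(-3) + 4/b) = -7 + (b*(-1/3) + 4/b) = -7 + (-b/3 + 4/b) = -7 + (4/b - b/3) = -7 + 4/b - b/3)
A(L) = (-6 + L)*(-7 + 4/L - L/3) (A(L) = (-7 + 4/L - L/3)*(L - 6) = (-7 + 4/L - L/3)*(-6 + L) = (-6 + L)*(-7 + 4/L - L/3))
1/(A(-53) + 75053) = 1/((46 - 24/(-53) - 5*(-53) - 1/3*(-53)**2) + 75053) = 1/((46 - 24*(-1/53) + 265 - 1/3*2809) + 75053) = 1/((46 + 24/53 + 265 - 2809/3) + 75053) = 1/(-99356/159 + 75053) = 1/(11834071/159) = 159/11834071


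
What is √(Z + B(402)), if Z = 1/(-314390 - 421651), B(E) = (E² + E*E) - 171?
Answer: 2*√43751836805828289/736041 ≈ 568.36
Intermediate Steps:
B(E) = -171 + 2*E² (B(E) = (E² + E²) - 171 = 2*E² - 171 = -171 + 2*E²)
Z = -1/736041 (Z = 1/(-736041) = -1/736041 ≈ -1.3586e-6)
√(Z + B(402)) = √(-1/736041 + (-171 + 2*402²)) = √(-1/736041 + (-171 + 2*161604)) = √(-1/736041 + (-171 + 323208)) = √(-1/736041 + 323037) = √(237768476516/736041) = 2*√43751836805828289/736041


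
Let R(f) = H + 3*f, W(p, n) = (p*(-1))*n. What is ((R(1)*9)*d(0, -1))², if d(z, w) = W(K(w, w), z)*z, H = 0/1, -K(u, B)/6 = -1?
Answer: 0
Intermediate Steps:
K(u, B) = 6 (K(u, B) = -6*(-1) = 6)
W(p, n) = -n*p (W(p, n) = (-p)*n = -n*p)
H = 0 (H = 0*1 = 0)
d(z, w) = -6*z² (d(z, w) = (-1*z*6)*z = (-6*z)*z = -6*z²)
R(f) = 3*f (R(f) = 0 + 3*f = 3*f)
((R(1)*9)*d(0, -1))² = (((3*1)*9)*(-6*0²))² = ((3*9)*(-6*0))² = (27*0)² = 0² = 0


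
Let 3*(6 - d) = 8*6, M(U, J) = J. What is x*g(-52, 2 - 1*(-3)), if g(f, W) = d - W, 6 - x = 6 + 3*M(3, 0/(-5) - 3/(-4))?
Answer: 135/4 ≈ 33.750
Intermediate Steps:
x = -9/4 (x = 6 - (6 + 3*(0/(-5) - 3/(-4))) = 6 - (6 + 3*(0*(-⅕) - 3*(-¼))) = 6 - (6 + 3*(0 + ¾)) = 6 - (6 + 3*(¾)) = 6 - (6 + 9/4) = 6 - 1*33/4 = 6 - 33/4 = -9/4 ≈ -2.2500)
d = -10 (d = 6 - 8*6/3 = 6 - ⅓*48 = 6 - 16 = -10)
g(f, W) = -10 - W
x*g(-52, 2 - 1*(-3)) = -9*(-10 - (2 - 1*(-3)))/4 = -9*(-10 - (2 + 3))/4 = -9*(-10 - 1*5)/4 = -9*(-10 - 5)/4 = -9/4*(-15) = 135/4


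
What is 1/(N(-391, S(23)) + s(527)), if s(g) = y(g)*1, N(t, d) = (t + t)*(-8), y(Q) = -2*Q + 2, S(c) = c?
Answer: 1/5204 ≈ 0.00019216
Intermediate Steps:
y(Q) = 2 - 2*Q
N(t, d) = -16*t (N(t, d) = (2*t)*(-8) = -16*t)
s(g) = 2 - 2*g (s(g) = (2 - 2*g)*1 = 2 - 2*g)
1/(N(-391, S(23)) + s(527)) = 1/(-16*(-391) + (2 - 2*527)) = 1/(6256 + (2 - 1054)) = 1/(6256 - 1052) = 1/5204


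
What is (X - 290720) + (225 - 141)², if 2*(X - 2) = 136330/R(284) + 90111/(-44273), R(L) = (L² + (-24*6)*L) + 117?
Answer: -1001593568037661/3530948842 ≈ -2.8366e+5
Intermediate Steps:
R(L) = 117 + L² - 144*L (R(L) = (L² - 144*L) + 117 = 117 + L² - 144*L)
X = 9504279427/3530948842 (X = 2 + (136330/(117 + 284² - 144*284) + 90111/(-44273))/2 = 2 + (136330/(117 + 80656 - 40896) + 90111*(-1/44273))/2 = 2 + (136330/39877 - 90111/44273)/2 = 2 + (½)*(2442381743/1765474421) = 2 + 2442381743/3530948842 = 9504279427/3530948842 ≈ 2.6917)
(X - 290720) + (225 - 141)² = (9504279427/3530948842 - 290720) + (225 - 141)² = -1026507943066813/3530948842 + 84² = -1026507943066813/3530948842 + 7056 = -1001593568037661/3530948842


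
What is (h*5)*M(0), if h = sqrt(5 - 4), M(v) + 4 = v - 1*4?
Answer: -40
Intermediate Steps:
M(v) = -8 + v (M(v) = -4 + (v - 1*4) = -4 + (v - 4) = -4 + (-4 + v) = -8 + v)
h = 1 (h = sqrt(1) = 1)
(h*5)*M(0) = (1*5)*(-8 + 0) = 5*(-8) = -40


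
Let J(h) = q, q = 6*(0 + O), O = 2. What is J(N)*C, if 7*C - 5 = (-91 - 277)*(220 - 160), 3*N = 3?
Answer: -264900/7 ≈ -37843.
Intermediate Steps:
N = 1 (N = (⅓)*3 = 1)
q = 12 (q = 6*(0 + 2) = 6*2 = 12)
C = -22075/7 (C = 5/7 + ((-91 - 277)*(220 - 160))/7 = 5/7 + (-368*60)/7 = 5/7 + (⅐)*(-22080) = 5/7 - 22080/7 = -22075/7 ≈ -3153.6)
J(h) = 12
J(N)*C = 12*(-22075/7) = -264900/7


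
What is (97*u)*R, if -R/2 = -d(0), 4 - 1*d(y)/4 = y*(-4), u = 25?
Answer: 77600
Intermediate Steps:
d(y) = 16 + 16*y (d(y) = 16 - 4*y*(-4) = 16 - (-16)*y = 16 + 16*y)
R = 32 (R = -(-2)*(16 + 16*0) = -(-2)*(16 + 0) = -(-2)*16 = -2*(-16) = 32)
(97*u)*R = (97*25)*32 = 2425*32 = 77600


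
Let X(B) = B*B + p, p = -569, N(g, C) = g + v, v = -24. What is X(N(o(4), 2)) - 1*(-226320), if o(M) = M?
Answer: 226151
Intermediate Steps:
N(g, C) = -24 + g (N(g, C) = g - 24 = -24 + g)
X(B) = -569 + B**2 (X(B) = B*B - 569 = B**2 - 569 = -569 + B**2)
X(N(o(4), 2)) - 1*(-226320) = (-569 + (-24 + 4)**2) - 1*(-226320) = (-569 + (-20)**2) + 226320 = (-569 + 400) + 226320 = -169 + 226320 = 226151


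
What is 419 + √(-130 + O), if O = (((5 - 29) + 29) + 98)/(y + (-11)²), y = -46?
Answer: 419 + I*√28941/15 ≈ 419.0 + 11.341*I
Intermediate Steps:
O = 103/75 (O = (((5 - 29) + 29) + 98)/(-46 + (-11)²) = ((-24 + 29) + 98)/(-46 + 121) = (5 + 98)/75 = 103*(1/75) = 103/75 ≈ 1.3733)
419 + √(-130 + O) = 419 + √(-130 + 103/75) = 419 + √(-9647/75) = 419 + I*√28941/15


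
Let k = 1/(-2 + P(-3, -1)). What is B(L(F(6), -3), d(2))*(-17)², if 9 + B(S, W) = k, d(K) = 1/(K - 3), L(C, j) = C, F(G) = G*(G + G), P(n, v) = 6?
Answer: -10115/4 ≈ -2528.8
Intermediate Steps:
k = ¼ (k = 1/(-2 + 6) = 1/4 = ¼ ≈ 0.25000)
F(G) = 2*G² (F(G) = G*(2*G) = 2*G²)
d(K) = 1/(-3 + K)
B(S, W) = -35/4 (B(S, W) = -9 + ¼ = -35/4)
B(L(F(6), -3), d(2))*(-17)² = -35/4*(-17)² = -35/4*289 = -10115/4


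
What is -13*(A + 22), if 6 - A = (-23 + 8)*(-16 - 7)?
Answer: 4121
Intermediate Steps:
A = -339 (A = 6 - (-23 + 8)*(-16 - 7) = 6 - (-15)*(-23) = 6 - 1*345 = 6 - 345 = -339)
-13*(A + 22) = -13*(-339 + 22) = -13*(-317) = 4121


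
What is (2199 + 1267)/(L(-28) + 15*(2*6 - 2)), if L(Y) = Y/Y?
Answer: 3466/151 ≈ 22.954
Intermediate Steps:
L(Y) = 1
(2199 + 1267)/(L(-28) + 15*(2*6 - 2)) = (2199 + 1267)/(1 + 15*(2*6 - 2)) = 3466/(1 + 15*(12 - 2)) = 3466/(1 + 15*10) = 3466/(1 + 150) = 3466/151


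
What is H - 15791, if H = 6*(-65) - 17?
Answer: -16198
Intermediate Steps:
H = -407 (H = -390 - 17 = -407)
H - 15791 = -407 - 15791 = -16198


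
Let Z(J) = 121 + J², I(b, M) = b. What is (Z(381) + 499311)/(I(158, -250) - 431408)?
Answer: -644593/431250 ≈ -1.4947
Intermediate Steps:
(Z(381) + 499311)/(I(158, -250) - 431408) = ((121 + 381²) + 499311)/(158 - 431408) = ((121 + 145161) + 499311)/(-431250) = (145282 + 499311)*(-1/431250) = 644593*(-1/431250) = -644593/431250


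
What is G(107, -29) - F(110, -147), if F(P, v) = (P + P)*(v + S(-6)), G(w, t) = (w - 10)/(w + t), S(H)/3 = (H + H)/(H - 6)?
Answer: 2471137/78 ≈ 31681.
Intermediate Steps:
S(H) = 6*H/(-6 + H) (S(H) = 3*((H + H)/(H - 6)) = 3*((2*H)/(-6 + H)) = 3*(2*H/(-6 + H)) = 6*H/(-6 + H))
G(w, t) = (-10 + w)/(t + w)
F(P, v) = 2*P*(3 + v) (F(P, v) = (P + P)*(v + 6*(-6)/(-6 - 6)) = (2*P)*(v + 6*(-6)/(-12)) = (2*P)*(v + 6*(-6)*(-1/12)) = (2*P)*(v + 3) = (2*P)*(3 + v) = 2*P*(3 + v))
G(107, -29) - F(110, -147) = (-10 + 107)/(-29 + 107) - 2*110*(3 - 147) = 97/78 - 2*110*(-144) = (1/78)*97 - 1*(-31680) = 97/78 + 31680 = 2471137/78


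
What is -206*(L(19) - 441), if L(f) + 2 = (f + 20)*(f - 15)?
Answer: 59122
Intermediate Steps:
L(f) = -2 + (-15 + f)*(20 + f) (L(f) = -2 + (f + 20)*(f - 15) = -2 + (20 + f)*(-15 + f) = -2 + (-15 + f)*(20 + f))
-206*(L(19) - 441) = -206*((-302 + 19² + 5*19) - 441) = -206*((-302 + 361 + 95) - 441) = -206*(154 - 441) = -206*(-287) = 59122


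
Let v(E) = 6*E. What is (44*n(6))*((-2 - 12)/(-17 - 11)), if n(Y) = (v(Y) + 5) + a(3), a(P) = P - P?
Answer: 902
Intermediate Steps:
a(P) = 0
n(Y) = 5 + 6*Y (n(Y) = (6*Y + 5) + 0 = (5 + 6*Y) + 0 = 5 + 6*Y)
(44*n(6))*((-2 - 12)/(-17 - 11)) = (44*(5 + 6*6))*((-2 - 12)/(-17 - 11)) = (44*(5 + 36))*(-14/(-28)) = (44*41)*(-14*(-1/28)) = 1804*(½) = 902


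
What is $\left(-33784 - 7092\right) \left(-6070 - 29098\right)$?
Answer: $1437527168$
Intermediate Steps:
$\left(-33784 - 7092\right) \left(-6070 - 29098\right) = \left(-33784 + \left(-17011 + 9919\right)\right) \left(-35168\right) = \left(-33784 - 7092\right) \left(-35168\right) = \left(-40876\right) \left(-35168\right) = 1437527168$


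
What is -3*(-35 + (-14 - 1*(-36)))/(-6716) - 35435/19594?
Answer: -119372813/65796652 ≈ -1.8143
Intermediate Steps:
-3*(-35 + (-14 - 1*(-36)))/(-6716) - 35435/19594 = -3*(-35 + (-14 + 36))*(-1/6716) - 35435*1/19594 = -3*(-35 + 22)*(-1/6716) - 35435/19594 = -3*(-13)*(-1/6716) - 35435/19594 = 39*(-1/6716) - 35435/19594 = -39/6716 - 35435/19594 = -119372813/65796652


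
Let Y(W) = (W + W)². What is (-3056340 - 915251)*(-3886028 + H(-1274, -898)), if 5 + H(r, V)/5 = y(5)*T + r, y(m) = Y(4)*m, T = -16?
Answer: 15560784884593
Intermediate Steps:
Y(W) = 4*W² (Y(W) = (2*W)² = 4*W²)
y(m) = 64*m (y(m) = (4*4²)*m = (4*16)*m = 64*m)
H(r, V) = -25625 + 5*r (H(r, V) = -25 + 5*((64*5)*(-16) + r) = -25 + 5*(320*(-16) + r) = -25 + 5*(-5120 + r) = -25 + (-25600 + 5*r) = -25625 + 5*r)
(-3056340 - 915251)*(-3886028 + H(-1274, -898)) = (-3056340 - 915251)*(-3886028 + (-25625 + 5*(-1274))) = -3971591*(-3886028 + (-25625 - 6370)) = -3971591*(-3886028 - 31995) = -3971591*(-3918023) = 15560784884593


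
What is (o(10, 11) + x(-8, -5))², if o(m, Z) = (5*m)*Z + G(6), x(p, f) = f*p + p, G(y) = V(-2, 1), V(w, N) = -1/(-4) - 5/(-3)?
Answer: 49098049/144 ≈ 3.4096e+5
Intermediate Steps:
V(w, N) = 23/12 (V(w, N) = -1*(-¼) - 5*(-⅓) = ¼ + 5/3 = 23/12)
G(y) = 23/12
x(p, f) = p + f*p
o(m, Z) = 23/12 + 5*Z*m (o(m, Z) = (5*m)*Z + 23/12 = 5*Z*m + 23/12 = 23/12 + 5*Z*m)
(o(10, 11) + x(-8, -5))² = ((23/12 + 5*11*10) - 8*(1 - 5))² = ((23/12 + 550) - 8*(-4))² = (6623/12 + 32)² = (7007/12)² = 49098049/144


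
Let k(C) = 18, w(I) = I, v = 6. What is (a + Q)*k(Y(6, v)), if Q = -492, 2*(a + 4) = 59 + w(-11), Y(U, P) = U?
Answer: -8496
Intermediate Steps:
a = 20 (a = -4 + (59 - 11)/2 = -4 + (½)*48 = -4 + 24 = 20)
(a + Q)*k(Y(6, v)) = (20 - 492)*18 = -472*18 = -8496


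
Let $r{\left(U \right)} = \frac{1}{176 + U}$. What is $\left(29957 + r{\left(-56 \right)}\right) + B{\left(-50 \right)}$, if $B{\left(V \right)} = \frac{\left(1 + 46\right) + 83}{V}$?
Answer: $\frac{3594529}{120} \approx 29954.0$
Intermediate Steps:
$B{\left(V \right)} = \frac{130}{V}$ ($B{\left(V \right)} = \frac{47 + 83}{V} = \frac{130}{V}$)
$\left(29957 + r{\left(-56 \right)}\right) + B{\left(-50 \right)} = \left(29957 + \frac{1}{176 - 56}\right) + \frac{130}{-50} = \left(29957 + \frac{1}{120}\right) + 130 \left(- \frac{1}{50}\right) = \left(29957 + \frac{1}{120}\right) - \frac{13}{5} = \frac{3594841}{120} - \frac{13}{5} = \frac{3594529}{120}$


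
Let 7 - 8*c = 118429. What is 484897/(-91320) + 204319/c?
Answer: -34448293529/1802382840 ≈ -19.113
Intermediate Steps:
c = -59211/4 (c = 7/8 - ⅛*118429 = 7/8 - 118429/8 = -59211/4 ≈ -14803.)
484897/(-91320) + 204319/c = 484897/(-91320) + 204319/(-59211/4) = 484897*(-1/91320) + 204319*(-4/59211) = -484897/91320 - 817276/59211 = -34448293529/1802382840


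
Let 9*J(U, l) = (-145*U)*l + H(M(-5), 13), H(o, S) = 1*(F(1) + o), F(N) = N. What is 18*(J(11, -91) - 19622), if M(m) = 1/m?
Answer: -314522/5 ≈ -62904.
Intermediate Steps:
H(o, S) = 1 + o (H(o, S) = 1*(1 + o) = 1 + o)
J(U, l) = 4/45 - 145*U*l/9 (J(U, l) = ((-145*U)*l + (1 + 1/(-5)))/9 = (-145*U*l + (1 - ⅕))/9 = (-145*U*l + ⅘)/9 = (⅘ - 145*U*l)/9 = 4/45 - 145*U*l/9)
18*(J(11, -91) - 19622) = 18*((4/45 - 145/9*11*(-91)) - 19622) = 18*((4/45 + 145145/9) - 19622) = 18*(725729/45 - 19622) = 18*(-157261/45) = -314522/5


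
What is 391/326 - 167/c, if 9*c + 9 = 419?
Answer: -82417/33415 ≈ -2.4665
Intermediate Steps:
c = 410/9 (c = -1 + (1/9)*419 = -1 + 419/9 = 410/9 ≈ 45.556)
391/326 - 167/c = 391/326 - 167/410/9 = 391*(1/326) - 167*9/410 = 391/326 - 1503/410 = -82417/33415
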